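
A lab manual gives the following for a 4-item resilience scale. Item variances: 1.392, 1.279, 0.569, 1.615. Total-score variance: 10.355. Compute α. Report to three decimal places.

α = 0.708

sum of item variances = 1.392 + 1.279 + 0.569 + 1.615 = 4.855
α = (k/(k−1))·(1 − sum of item variances/Var(T)) = (4/3)·(1 − 4.855/10.355) = 0.708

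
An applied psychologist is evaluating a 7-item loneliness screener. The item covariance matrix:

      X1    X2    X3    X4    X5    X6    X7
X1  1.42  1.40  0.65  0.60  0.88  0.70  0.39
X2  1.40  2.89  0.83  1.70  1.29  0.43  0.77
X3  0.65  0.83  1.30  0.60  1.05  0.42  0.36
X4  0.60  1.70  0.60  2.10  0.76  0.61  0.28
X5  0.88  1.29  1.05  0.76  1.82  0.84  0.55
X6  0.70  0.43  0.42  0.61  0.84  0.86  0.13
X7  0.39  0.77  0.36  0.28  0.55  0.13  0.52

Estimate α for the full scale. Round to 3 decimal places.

sum of item variances = 1.42 + 2.89 + 1.30 + 2.10 + 1.82 + 0.86 + 0.52 = 10.91
Σ_{i<j} σ_ij = 15.24
σ²_T = 10.91 + 2 × 15.24 = 41.39
α = (k/(k−1))·(1 − sum of item variances/σ²_T) = (7/6)·(1 − 10.91/41.39) = 0.859

α = 0.859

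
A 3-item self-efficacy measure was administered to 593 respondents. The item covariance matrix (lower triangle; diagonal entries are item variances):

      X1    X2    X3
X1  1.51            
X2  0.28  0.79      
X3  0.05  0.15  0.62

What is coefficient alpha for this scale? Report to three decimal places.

α = 0.371

Σσᵢ² = 1.51 + 0.79 + 0.62 = 2.92
Sum of the distinct covariances = 0.48
σ²_total = 2.92 + 2 × 0.48 = 3.88
α = (k/(k−1))·(1 − Σσᵢ²/σ²_total) = (3/2)·(1 − 2.92/3.88) = 0.371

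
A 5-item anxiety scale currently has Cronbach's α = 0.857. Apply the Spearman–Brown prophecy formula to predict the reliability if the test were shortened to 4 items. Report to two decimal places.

Length factor m = 4/5 = 0.8000
α' = m·α / (1 − (1−m)·α)
   = 4/5 × 0.857 / (1 − (1 − 4/5) × 0.857)
   = 0.6856 / 0.8286 = 0.83

predicted reliability = 0.83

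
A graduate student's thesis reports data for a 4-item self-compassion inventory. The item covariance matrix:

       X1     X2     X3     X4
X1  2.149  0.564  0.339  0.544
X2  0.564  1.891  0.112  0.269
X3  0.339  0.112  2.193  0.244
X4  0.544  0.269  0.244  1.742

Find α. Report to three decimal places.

α = 0.456

Σσ²ᵢ = 2.149 + 1.891 + 2.193 + 1.742 = 7.975
Sum of the distinct covariances = 2.072
total variance = 7.975 + 2 × 2.072 = 12.119
α = (k/(k−1))·(1 − Σσ²ᵢ/total variance) = (4/3)·(1 − 7.975/12.119) = 0.456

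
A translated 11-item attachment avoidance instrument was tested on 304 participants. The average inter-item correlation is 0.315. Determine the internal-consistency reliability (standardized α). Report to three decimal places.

standardized α = 0.835

Standardized α = k·r̄ / (1 + (k−1)·r̄) = 11 × 0.315 / (1 + 10 × 0.315)
  = 3.4650 / 4.1500 = 0.835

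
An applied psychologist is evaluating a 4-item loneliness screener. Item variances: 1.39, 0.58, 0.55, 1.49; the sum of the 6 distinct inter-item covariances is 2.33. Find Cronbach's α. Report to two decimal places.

ΣVar(i) = 1.39 + 0.58 + 0.55 + 1.49 = 4.01
Sum of distinct covariances = 2.33
total variance = ΣVar(i) + 2·Σcov = 4.01 + 2 × 2.33 = 8.67
α = (4/3)·(1 − 4.01/8.67) = 0.72

α = 0.72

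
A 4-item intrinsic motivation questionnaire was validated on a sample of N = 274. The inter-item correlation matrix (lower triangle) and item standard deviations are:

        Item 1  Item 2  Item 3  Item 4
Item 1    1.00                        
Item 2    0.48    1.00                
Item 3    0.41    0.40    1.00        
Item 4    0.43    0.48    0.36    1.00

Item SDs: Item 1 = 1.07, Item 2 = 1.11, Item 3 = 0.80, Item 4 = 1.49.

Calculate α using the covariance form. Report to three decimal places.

Σσ²ᵢ = 1.07² + 1.11² + 0.80² + 1.49² = 5.2371
Covariances σ_ij = r_ij · s_i · s_j:
  σ(Item 1,Item 2) = 0.48 × 1.07 × 1.11 = 0.5701
  σ(Item 1,Item 3) = 0.41 × 1.07 × 0.80 = 0.3510
  σ(Item 1,Item 4) = 0.43 × 1.07 × 1.49 = 0.6855
  σ(Item 2,Item 3) = 0.40 × 1.11 × 0.80 = 0.3552
  σ(Item 2,Item 4) = 0.48 × 1.11 × 1.49 = 0.7939
  σ(Item 3,Item 4) = 0.36 × 0.80 × 1.49 = 0.4291
σ²_T = Σσ²ᵢ + 2·Σσ_ij = 5.2371 + 2 × 3.1848 = 11.6067
α = (4/3)·(1 − 5.2371/11.6067) = 0.732

α = 0.732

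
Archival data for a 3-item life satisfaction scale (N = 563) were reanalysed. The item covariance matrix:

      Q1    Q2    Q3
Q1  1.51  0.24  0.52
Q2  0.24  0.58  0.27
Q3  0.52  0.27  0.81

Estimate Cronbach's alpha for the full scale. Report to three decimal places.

Σσ²ᵢ = 1.51 + 0.58 + 0.81 = 2.90
Sum of off-diagonal covariances = 1.03
Var(T) = 2.90 + 2 × 1.03 = 4.96
α = (k/(k−1))·(1 − Σσ²ᵢ/Var(T)) = (3/2)·(1 − 2.90/4.96) = 0.623

Cronbach's alpha = 0.623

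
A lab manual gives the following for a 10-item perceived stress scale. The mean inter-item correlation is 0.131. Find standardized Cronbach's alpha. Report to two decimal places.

Standardized α = k·r̄ / (1 + (k−1)·r̄) = 10 × 0.131 / (1 + 9 × 0.131)
  = 1.3100 / 2.1790 = 0.60

α = 0.60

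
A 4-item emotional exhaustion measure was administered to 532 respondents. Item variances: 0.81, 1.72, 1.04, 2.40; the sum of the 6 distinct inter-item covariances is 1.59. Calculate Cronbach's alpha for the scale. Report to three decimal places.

ΣVar(i) = 0.81 + 1.72 + 1.04 + 2.40 = 5.97
Sum of distinct covariances = 1.59
σ²_total = ΣVar(i) + 2·Σcov = 5.97 + 2 × 1.59 = 9.15
α = (4/3)·(1 − 5.97/9.15) = 0.463

α = 0.463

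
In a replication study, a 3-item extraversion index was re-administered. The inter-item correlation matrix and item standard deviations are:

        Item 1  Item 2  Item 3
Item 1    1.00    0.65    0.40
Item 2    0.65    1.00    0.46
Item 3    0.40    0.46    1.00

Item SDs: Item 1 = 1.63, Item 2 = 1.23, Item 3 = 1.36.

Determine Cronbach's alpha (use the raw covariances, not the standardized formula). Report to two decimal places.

Σσ²ᵢ = 1.63² + 1.23² + 1.36² = 6.0194
Covariances σ_ij = r_ij · s_i · s_j:
  σ(Item 1,Item 2) = 0.65 × 1.63 × 1.23 = 1.3032
  σ(Item 1,Item 3) = 0.40 × 1.63 × 1.36 = 0.8867
  σ(Item 2,Item 3) = 0.46 × 1.23 × 1.36 = 0.7695
σ²_T = Σσ²ᵢ + 2·Σσ_ij = 6.0194 + 2 × 2.9594 = 11.9382
α = (3/2)·(1 − 6.0194/11.9382) = 0.74

Cronbach's alpha = 0.74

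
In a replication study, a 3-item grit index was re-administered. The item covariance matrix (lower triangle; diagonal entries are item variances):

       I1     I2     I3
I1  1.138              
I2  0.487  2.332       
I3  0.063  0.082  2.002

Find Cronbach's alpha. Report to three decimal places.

Σσᵢ² = 1.138 + 2.332 + 2.002 = 5.472
Sum of the distinct covariances = 0.632
σ²_total = 5.472 + 2 × 0.632 = 6.736
α = (k/(k−1))·(1 − Σσᵢ²/σ²_total) = (3/2)·(1 − 5.472/6.736) = 0.281

Cronbach's alpha = 0.281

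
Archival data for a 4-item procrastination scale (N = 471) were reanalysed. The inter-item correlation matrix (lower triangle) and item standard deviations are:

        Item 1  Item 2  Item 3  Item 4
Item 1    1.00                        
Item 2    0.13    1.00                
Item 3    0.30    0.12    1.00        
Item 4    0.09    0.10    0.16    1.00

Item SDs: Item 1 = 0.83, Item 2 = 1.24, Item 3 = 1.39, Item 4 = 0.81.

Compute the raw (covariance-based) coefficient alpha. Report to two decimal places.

α = 0.40

Σσ²ᵢ = 0.83² + 1.24² + 1.39² + 0.81² = 4.8147
Covariances σ_ij = r_ij · s_i · s_j:
  σ(Item 1,Item 2) = 0.13 × 0.83 × 1.24 = 0.1338
  σ(Item 1,Item 3) = 0.30 × 0.83 × 1.39 = 0.3461
  σ(Item 1,Item 4) = 0.09 × 0.83 × 0.81 = 0.0605
  σ(Item 2,Item 3) = 0.12 × 1.24 × 1.39 = 0.2068
  σ(Item 2,Item 4) = 0.10 × 1.24 × 0.81 = 0.1004
  σ(Item 3,Item 4) = 0.16 × 1.39 × 0.81 = 0.1801
σ²_T = Σσ²ᵢ + 2·Σσ_ij = 4.8147 + 2 × 1.0277 = 6.8701
α = (4/3)·(1 − 4.8147/6.8701) = 0.40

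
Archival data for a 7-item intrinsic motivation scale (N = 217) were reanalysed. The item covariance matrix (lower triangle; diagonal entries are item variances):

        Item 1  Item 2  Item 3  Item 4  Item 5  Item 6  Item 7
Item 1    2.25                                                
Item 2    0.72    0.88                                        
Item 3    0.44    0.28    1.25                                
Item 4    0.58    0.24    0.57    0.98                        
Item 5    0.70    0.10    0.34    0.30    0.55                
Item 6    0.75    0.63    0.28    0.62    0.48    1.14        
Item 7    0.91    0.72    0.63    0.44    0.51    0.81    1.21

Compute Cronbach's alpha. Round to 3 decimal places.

Σσᵢ² = 2.25 + 0.88 + 1.25 + 0.98 + 0.55 + 1.14 + 1.21 = 8.26
Σ_{i<j} σ_ij = 11.05
σ²_T = 8.26 + 2 × 11.05 = 30.36
α = (k/(k−1))·(1 − Σσᵢ²/σ²_T) = (7/6)·(1 − 8.26/30.36) = 0.849

Cronbach's alpha = 0.849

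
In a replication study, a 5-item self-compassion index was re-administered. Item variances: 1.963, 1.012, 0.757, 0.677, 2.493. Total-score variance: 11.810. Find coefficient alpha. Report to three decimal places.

Σσᵢ² = 1.963 + 1.012 + 0.757 + 0.677 + 2.493 = 6.902
α = (k/(k−1))·(1 − Σσᵢ²/Var(T)) = (5/4)·(1 − 6.902/11.810) = 0.519

coefficient alpha = 0.519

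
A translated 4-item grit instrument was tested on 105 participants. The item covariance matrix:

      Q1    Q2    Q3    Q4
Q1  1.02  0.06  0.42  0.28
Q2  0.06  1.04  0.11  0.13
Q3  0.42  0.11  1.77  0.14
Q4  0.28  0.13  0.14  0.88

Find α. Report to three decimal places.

α = 0.435

ΣVar(i) = 1.02 + 1.04 + 1.77 + 0.88 = 4.71
Σ_{i<j} σ_ij = 1.14
σ²_T = 4.71 + 2 × 1.14 = 6.99
α = (k/(k−1))·(1 − ΣVar(i)/σ²_T) = (4/3)·(1 − 4.71/6.99) = 0.435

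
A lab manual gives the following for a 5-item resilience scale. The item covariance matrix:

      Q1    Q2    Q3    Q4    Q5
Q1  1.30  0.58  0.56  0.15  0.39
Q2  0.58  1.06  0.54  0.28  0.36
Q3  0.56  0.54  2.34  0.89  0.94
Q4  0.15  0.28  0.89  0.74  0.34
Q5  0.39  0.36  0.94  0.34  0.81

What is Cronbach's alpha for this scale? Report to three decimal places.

Σσᵢ² = 1.30 + 1.06 + 2.34 + 0.74 + 0.81 = 6.25
Sum of off-diagonal covariances = 5.03
total variance = 6.25 + 2 × 5.03 = 16.31
α = (k/(k−1))·(1 − Σσᵢ²/total variance) = (5/4)·(1 − 6.25/16.31) = 0.771

Cronbach's alpha = 0.771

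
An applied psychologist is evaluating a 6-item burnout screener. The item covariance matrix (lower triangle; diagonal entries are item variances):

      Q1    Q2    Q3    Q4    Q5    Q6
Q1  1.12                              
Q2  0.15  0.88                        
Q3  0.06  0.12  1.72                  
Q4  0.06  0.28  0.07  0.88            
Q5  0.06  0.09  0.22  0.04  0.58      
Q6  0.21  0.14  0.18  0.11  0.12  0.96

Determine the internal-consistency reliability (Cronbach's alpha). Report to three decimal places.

ΣVar(i) = 1.12 + 0.88 + 1.72 + 0.88 + 0.58 + 0.96 = 6.14
Sum of off-diagonal covariances = 1.91
σ²_T = 6.14 + 2 × 1.91 = 9.96
α = (k/(k−1))·(1 − ΣVar(i)/σ²_T) = (6/5)·(1 − 6.14/9.96) = 0.460

Cronbach's alpha = 0.460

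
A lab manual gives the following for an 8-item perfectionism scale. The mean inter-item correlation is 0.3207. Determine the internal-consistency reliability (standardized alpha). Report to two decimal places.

standardized alpha = 0.79

Standardized α = k·r̄ / (1 + (k−1)·r̄) = 8 × 0.3207 / (1 + 7 × 0.3207)
  = 2.5656 / 3.2449 = 0.79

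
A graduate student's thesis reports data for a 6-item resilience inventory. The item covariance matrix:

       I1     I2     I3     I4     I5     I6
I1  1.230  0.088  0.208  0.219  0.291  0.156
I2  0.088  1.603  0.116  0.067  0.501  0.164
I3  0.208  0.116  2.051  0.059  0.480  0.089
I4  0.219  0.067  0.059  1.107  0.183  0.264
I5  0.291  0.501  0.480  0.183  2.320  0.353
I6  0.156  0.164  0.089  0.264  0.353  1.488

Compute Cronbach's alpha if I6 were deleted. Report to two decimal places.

α = 0.43

Remaining items: I1, I2, I3, I4, I5 (k = 5).
ΣVar(i) = 1.230 + 1.603 + 2.051 + 1.107 + 2.320 = 8.311
Var(T) = 8.311 + 2 × 2.212 = 12.735
α (item deleted) = (5/4)·(1 − 8.311/12.735) = 0.43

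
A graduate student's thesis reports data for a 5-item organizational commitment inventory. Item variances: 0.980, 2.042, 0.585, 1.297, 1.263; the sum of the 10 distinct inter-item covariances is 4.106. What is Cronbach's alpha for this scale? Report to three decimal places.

Cronbach's alpha = 0.714

ΣVar(i) = 0.980 + 2.042 + 0.585 + 1.297 + 1.263 = 6.167
Sum of distinct covariances = 4.106
σ²_total = ΣVar(i) + 2·Σcov = 6.167 + 2 × 4.106 = 14.379
α = (5/4)·(1 − 6.167/14.379) = 0.714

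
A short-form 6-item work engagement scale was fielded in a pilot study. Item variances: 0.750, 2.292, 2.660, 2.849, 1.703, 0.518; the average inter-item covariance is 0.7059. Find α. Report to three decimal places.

Σσ²ᵢ = 0.750 + 2.292 + 2.660 + 2.849 + 1.703 + 0.518 = 10.772
Sum of the 15 distinct covariances = 15 × 0.7059 = 10.5885
σ²_T = Σσ²ᵢ + 2·Σcov = 10.772 + 2 × 10.5885 = 31.9490
α = (6/5)·(1 − 10.772/31.9490) = 0.795

α = 0.795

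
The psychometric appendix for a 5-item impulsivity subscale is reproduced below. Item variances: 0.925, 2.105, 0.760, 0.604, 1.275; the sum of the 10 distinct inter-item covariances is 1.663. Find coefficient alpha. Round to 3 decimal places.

Σσᵢ² = 0.925 + 2.105 + 0.760 + 0.604 + 1.275 = 5.669
Sum of distinct covariances = 1.663
σ²_total = Σσᵢ² + 2·Σcov = 5.669 + 2 × 1.663 = 8.995
α = (5/4)·(1 − 5.669/8.995) = 0.462

α = 0.462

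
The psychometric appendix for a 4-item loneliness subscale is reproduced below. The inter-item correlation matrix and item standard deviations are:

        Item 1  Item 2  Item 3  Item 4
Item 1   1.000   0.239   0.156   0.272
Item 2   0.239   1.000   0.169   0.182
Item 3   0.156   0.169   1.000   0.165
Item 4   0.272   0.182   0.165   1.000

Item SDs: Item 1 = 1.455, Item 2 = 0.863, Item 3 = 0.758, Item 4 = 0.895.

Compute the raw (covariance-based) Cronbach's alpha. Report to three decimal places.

Σσ²ᵢ = 1.455² + 0.863² + 0.758² + 0.895² = 4.2374
Covariances σ_ij = r_ij · s_i · s_j:
  σ(Item 1,Item 2) = 0.239 × 1.455 × 0.863 = 0.3001
  σ(Item 1,Item 3) = 0.156 × 1.455 × 0.758 = 0.1721
  σ(Item 1,Item 4) = 0.272 × 1.455 × 0.895 = 0.3542
  σ(Item 2,Item 3) = 0.169 × 0.863 × 0.758 = 0.1106
  σ(Item 2,Item 4) = 0.182 × 0.863 × 0.895 = 0.1406
  σ(Item 3,Item 4) = 0.165 × 0.758 × 0.895 = 0.1119
σ²_T = Σσ²ᵢ + 2·Σσ_ij = 4.2374 + 2 × 1.1895 = 6.6164
α = (4/3)·(1 − 4.2374/6.6164) = 0.479

α = 0.479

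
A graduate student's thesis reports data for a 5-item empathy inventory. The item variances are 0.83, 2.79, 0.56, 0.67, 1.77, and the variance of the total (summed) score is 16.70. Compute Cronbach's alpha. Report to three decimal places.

ΣVar(i) = 0.83 + 2.79 + 0.56 + 0.67 + 1.77 = 6.62
α = (k/(k−1))·(1 − ΣVar(i)/σ²_total) = (5/4)·(1 − 6.62/16.70) = 0.754

α = 0.754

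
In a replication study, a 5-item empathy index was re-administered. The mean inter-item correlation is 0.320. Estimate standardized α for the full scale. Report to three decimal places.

α = 0.702

Standardized α = k·r̄ / (1 + (k−1)·r̄) = 5 × 0.320 / (1 + 4 × 0.320)
  = 1.6000 / 2.2800 = 0.702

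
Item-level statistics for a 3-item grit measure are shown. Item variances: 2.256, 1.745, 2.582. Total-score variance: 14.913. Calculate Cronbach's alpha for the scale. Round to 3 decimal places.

Σσ²ᵢ = 2.256 + 1.745 + 2.582 = 6.583
α = (k/(k−1))·(1 − Σσ²ᵢ/σ²_T) = (3/2)·(1 − 6.583/14.913) = 0.838

Cronbach's alpha = 0.838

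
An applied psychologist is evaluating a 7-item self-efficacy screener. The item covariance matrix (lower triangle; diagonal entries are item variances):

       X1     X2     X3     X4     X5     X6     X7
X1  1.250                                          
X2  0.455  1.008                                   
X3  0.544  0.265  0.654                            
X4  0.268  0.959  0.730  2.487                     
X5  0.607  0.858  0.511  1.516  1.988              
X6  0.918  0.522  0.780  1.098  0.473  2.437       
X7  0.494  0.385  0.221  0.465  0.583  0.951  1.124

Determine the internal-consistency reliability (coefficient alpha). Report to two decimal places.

α = 0.83

Σσ²ᵢ = 1.250 + 1.008 + 0.654 + 2.487 + 1.988 + 2.437 + 1.124 = 10.948
Sum of the distinct covariances = 13.603
Var(T) = 10.948 + 2 × 13.603 = 38.154
α = (k/(k−1))·(1 − Σσ²ᵢ/Var(T)) = (7/6)·(1 − 10.948/38.154) = 0.83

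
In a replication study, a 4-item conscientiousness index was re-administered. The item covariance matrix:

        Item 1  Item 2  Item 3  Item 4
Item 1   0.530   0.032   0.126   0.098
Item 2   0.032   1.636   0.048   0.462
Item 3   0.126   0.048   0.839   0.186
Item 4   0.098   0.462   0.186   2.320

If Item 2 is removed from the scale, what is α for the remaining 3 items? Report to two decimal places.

Remaining items: Item 1, Item 3, Item 4 (k = 3).
Σσᵢ² = 0.530 + 0.839 + 2.320 = 3.689
σ²_T = 3.689 + 2 × 0.410 = 4.509
α (item deleted) = (3/2)·(1 − 3.689/4.509) = 0.27

α = 0.27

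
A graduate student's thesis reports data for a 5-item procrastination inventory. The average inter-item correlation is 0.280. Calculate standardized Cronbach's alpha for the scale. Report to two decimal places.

Standardized α = k·r̄ / (1 + (k−1)·r̄) = 5 × 0.280 / (1 + 4 × 0.280)
  = 1.4000 / 2.1200 = 0.66

α = 0.66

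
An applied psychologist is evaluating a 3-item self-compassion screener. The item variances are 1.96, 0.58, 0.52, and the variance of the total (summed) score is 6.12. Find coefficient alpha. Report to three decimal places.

coefficient alpha = 0.750

Σσᵢ² = 1.96 + 0.58 + 0.52 = 3.06
α = (k/(k−1))·(1 − Σσᵢ²/σ²_total) = (3/2)·(1 − 3.06/6.12) = 0.750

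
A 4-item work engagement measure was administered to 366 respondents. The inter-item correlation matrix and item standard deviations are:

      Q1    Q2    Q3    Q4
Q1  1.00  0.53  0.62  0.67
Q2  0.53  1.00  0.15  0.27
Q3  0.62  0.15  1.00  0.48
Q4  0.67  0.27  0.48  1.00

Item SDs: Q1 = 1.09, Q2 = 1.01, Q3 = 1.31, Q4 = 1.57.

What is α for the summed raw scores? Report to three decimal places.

α = 0.760

Σσ²ᵢ = 1.09² + 1.01² + 1.31² + 1.57² = 6.3892
Covariances σ_ij = r_ij · s_i · s_j:
  σ(Q1,Q2) = 0.53 × 1.09 × 1.01 = 0.5835
  σ(Q1,Q3) = 0.62 × 1.09 × 1.31 = 0.8853
  σ(Q1,Q4) = 0.67 × 1.09 × 1.57 = 1.1466
  σ(Q2,Q3) = 0.15 × 1.01 × 1.31 = 0.1985
  σ(Q2,Q4) = 0.27 × 1.01 × 1.57 = 0.4281
  σ(Q3,Q4) = 0.48 × 1.31 × 1.57 = 0.9872
σ²_T = Σσ²ᵢ + 2·Σσ_ij = 6.3892 + 2 × 4.2292 = 14.8476
α = (4/3)·(1 − 6.3892/14.8476) = 0.760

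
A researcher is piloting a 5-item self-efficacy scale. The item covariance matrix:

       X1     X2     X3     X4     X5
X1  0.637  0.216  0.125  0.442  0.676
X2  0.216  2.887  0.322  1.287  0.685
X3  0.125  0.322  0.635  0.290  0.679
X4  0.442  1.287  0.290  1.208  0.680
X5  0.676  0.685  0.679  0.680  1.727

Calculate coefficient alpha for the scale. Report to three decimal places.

ΣVar(i) = 0.637 + 2.887 + 0.635 + 1.208 + 1.727 = 7.094
Sum of the distinct covariances = 5.402
σ²_T = 7.094 + 2 × 5.402 = 17.898
α = (k/(k−1))·(1 − ΣVar(i)/σ²_T) = (5/4)·(1 − 7.094/17.898) = 0.755

α = 0.755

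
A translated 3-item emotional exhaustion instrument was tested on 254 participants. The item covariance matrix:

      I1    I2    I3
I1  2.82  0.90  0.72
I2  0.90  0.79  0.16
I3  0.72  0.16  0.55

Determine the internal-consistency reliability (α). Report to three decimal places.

Σσ²ᵢ = 2.82 + 0.79 + 0.55 = 4.16
Σ_{i<j} σ_ij = 1.78
total variance = 4.16 + 2 × 1.78 = 7.72
α = (k/(k−1))·(1 − Σσ²ᵢ/total variance) = (3/2)·(1 − 4.16/7.72) = 0.692

α = 0.692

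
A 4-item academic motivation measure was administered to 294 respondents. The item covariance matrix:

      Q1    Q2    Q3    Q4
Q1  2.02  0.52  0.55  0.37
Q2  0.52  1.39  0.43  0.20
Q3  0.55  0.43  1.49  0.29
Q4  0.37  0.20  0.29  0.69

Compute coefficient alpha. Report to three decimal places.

Σσ²ᵢ = 2.02 + 1.39 + 1.49 + 0.69 = 5.59
Σ_{i<j} σ_ij = 2.36
total variance = 5.59 + 2 × 2.36 = 10.31
α = (k/(k−1))·(1 − Σσ²ᵢ/total variance) = (4/3)·(1 − 5.59/10.31) = 0.610

α = 0.610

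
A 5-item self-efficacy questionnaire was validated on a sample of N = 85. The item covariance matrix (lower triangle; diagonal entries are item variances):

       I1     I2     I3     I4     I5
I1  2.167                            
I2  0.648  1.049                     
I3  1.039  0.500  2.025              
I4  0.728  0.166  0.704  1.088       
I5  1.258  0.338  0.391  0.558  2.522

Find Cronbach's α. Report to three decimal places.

ΣVar(i) = 2.167 + 1.049 + 2.025 + 1.088 + 2.522 = 8.851
Sum of off-diagonal covariances = 6.330
σ²_T = 8.851 + 2 × 6.330 = 21.511
α = (k/(k−1))·(1 − ΣVar(i)/σ²_T) = (5/4)·(1 − 8.851/21.511) = 0.736

α = 0.736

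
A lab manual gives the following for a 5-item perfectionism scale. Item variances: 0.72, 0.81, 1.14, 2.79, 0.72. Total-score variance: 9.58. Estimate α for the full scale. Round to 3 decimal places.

α = 0.444

ΣVar(i) = 0.72 + 0.81 + 1.14 + 2.79 + 0.72 = 6.18
α = (k/(k−1))·(1 − ΣVar(i)/total variance) = (5/4)·(1 − 6.18/9.58) = 0.444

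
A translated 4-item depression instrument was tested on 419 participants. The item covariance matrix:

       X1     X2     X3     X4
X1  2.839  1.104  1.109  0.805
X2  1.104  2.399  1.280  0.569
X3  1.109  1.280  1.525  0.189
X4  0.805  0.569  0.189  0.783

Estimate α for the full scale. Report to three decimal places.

α = 0.764

ΣVar(i) = 2.839 + 2.399 + 1.525 + 0.783 = 7.546
Sum of the distinct covariances = 5.056
Var(T) = 7.546 + 2 × 5.056 = 17.658
α = (k/(k−1))·(1 − ΣVar(i)/Var(T)) = (4/3)·(1 − 7.546/17.658) = 0.764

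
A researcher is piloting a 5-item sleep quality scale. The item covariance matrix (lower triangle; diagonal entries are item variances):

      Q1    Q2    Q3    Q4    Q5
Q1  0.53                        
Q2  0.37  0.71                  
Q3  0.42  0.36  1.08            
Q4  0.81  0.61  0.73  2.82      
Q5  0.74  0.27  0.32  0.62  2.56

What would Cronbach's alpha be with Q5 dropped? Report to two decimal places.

Remaining items: Q1, Q2, Q3, Q4 (k = 4).
sum of item variances = 0.53 + 0.71 + 1.08 + 2.82 = 5.14
total variance = 5.14 + 2 × 3.30 = 11.74
α (item deleted) = (4/3)·(1 − 5.14/11.74) = 0.75

Cronbach's alpha = 0.75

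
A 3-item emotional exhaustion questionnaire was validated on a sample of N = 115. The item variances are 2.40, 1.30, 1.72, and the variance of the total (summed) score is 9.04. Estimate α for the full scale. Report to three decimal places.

Σσ²ᵢ = 2.40 + 1.30 + 1.72 = 5.42
α = (k/(k−1))·(1 − Σσ²ᵢ/Var(T)) = (3/2)·(1 − 5.42/9.04) = 0.601

α = 0.601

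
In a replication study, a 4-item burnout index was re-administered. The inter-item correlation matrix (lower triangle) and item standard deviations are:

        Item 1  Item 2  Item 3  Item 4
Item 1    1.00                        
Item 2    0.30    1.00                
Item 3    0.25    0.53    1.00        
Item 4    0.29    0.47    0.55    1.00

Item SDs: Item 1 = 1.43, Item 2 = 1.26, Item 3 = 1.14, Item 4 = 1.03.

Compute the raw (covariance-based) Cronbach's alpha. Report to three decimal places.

α = 0.708

Σσ²ᵢ = 1.43² + 1.26² + 1.14² + 1.03² = 5.9930
Covariances σ_ij = r_ij · s_i · s_j:
  σ(Item 1,Item 2) = 0.30 × 1.43 × 1.26 = 0.5405
  σ(Item 1,Item 3) = 0.25 × 1.43 × 1.14 = 0.4075
  σ(Item 1,Item 4) = 0.29 × 1.43 × 1.03 = 0.4271
  σ(Item 2,Item 3) = 0.53 × 1.26 × 1.14 = 0.7613
  σ(Item 2,Item 4) = 0.47 × 1.26 × 1.03 = 0.6100
  σ(Item 3,Item 4) = 0.55 × 1.14 × 1.03 = 0.6458
σ²_T = Σσ²ᵢ + 2·Σσ_ij = 5.9930 + 2 × 3.3922 = 12.7774
α = (4/3)·(1 − 5.9930/12.7774) = 0.708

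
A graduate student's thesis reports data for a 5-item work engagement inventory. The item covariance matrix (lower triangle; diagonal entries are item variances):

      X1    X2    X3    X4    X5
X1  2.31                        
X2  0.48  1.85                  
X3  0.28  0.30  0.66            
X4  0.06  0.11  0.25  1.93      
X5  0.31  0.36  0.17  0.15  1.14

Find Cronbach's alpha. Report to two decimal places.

ΣVar(i) = 2.31 + 1.85 + 0.66 + 1.93 + 1.14 = 7.89
Sum of off-diagonal covariances = 2.47
σ²_T = 7.89 + 2 × 2.47 = 12.83
α = (k/(k−1))·(1 − ΣVar(i)/σ²_T) = (5/4)·(1 − 7.89/12.83) = 0.48

Cronbach's alpha = 0.48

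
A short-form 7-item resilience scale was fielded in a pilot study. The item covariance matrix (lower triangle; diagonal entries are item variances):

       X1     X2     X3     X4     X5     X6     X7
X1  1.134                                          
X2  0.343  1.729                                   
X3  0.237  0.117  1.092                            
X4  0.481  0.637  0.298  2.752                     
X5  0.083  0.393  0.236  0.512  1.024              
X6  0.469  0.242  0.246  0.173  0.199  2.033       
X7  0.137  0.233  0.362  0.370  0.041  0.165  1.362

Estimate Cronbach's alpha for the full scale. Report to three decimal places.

Cronbach's alpha = 0.604

Σσᵢ² = 1.134 + 1.729 + 1.092 + 2.752 + 1.024 + 2.033 + 1.362 = 11.126
Sum of the distinct covariances = 5.974
total variance = 11.126 + 2 × 5.974 = 23.074
α = (k/(k−1))·(1 − Σσᵢ²/total variance) = (7/6)·(1 − 11.126/23.074) = 0.604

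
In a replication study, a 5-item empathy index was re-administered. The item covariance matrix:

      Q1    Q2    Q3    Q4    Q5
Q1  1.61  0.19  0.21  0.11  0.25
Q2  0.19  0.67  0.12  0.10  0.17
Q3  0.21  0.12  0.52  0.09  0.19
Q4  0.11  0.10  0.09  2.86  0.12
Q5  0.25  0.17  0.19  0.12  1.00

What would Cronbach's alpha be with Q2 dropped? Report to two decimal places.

Remaining items: Q1, Q3, Q4, Q5 (k = 4).
sum of item variances = 1.61 + 0.52 + 2.86 + 1.00 = 5.99
σ²_T = 5.99 + 2 × 0.97 = 7.93
α (item deleted) = (4/3)·(1 − 5.99/7.93) = 0.33

α = 0.33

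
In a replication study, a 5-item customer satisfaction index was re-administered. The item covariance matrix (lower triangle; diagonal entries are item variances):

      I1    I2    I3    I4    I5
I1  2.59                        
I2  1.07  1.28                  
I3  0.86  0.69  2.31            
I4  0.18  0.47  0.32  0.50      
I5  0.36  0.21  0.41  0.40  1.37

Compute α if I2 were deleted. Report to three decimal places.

α = 0.570

Remaining items: I1, I3, I4, I5 (k = 4).
Σσᵢ² = 2.59 + 2.31 + 0.50 + 1.37 = 6.77
Var(T) = 6.77 + 2 × 2.53 = 11.83
α (item deleted) = (4/3)·(1 − 6.77/11.83) = 0.570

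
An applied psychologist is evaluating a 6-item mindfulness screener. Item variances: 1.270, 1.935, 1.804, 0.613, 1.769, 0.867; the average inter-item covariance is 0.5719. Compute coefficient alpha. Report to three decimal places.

α = 0.810

Σσ²ᵢ = 1.270 + 1.935 + 1.804 + 0.613 + 1.769 + 0.867 = 8.258
Sum of the 15 distinct covariances = 15 × 0.5719 = 8.5785
σ²_T = Σσ²ᵢ + 2·Σcov = 8.258 + 2 × 8.5785 = 25.4150
α = (6/5)·(1 − 8.258/25.4150) = 0.810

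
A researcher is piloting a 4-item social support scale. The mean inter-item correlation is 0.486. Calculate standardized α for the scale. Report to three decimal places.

α = 0.791

Standardized α = k·r̄ / (1 + (k−1)·r̄) = 4 × 0.486 / (1 + 3 × 0.486)
  = 1.9440 / 2.4580 = 0.791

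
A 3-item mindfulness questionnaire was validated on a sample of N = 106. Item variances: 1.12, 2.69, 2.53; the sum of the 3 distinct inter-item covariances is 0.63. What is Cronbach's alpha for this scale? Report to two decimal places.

Cronbach's alpha = 0.25

sum of item variances = 1.12 + 2.69 + 2.53 = 6.34
Sum of distinct covariances = 0.63
σ²_total = sum of item variances + 2·Σcov = 6.34 + 2 × 0.63 = 7.60
α = (3/2)·(1 − 6.34/7.60) = 0.25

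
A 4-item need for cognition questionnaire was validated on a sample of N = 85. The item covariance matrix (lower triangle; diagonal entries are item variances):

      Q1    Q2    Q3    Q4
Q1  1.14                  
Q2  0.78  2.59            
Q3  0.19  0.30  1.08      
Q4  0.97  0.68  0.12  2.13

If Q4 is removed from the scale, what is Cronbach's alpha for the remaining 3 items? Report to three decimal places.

Remaining items: Q1, Q2, Q3 (k = 3).
Σσᵢ² = 1.14 + 2.59 + 1.08 = 4.81
total variance = 4.81 + 2 × 1.27 = 7.35
α (item deleted) = (3/2)·(1 − 4.81/7.35) = 0.518

α = 0.518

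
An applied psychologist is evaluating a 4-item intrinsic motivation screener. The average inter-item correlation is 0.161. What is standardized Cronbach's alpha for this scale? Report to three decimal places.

α = 0.434

Standardized α = k·r̄ / (1 + (k−1)·r̄) = 4 × 0.161 / (1 + 3 × 0.161)
  = 0.6440 / 1.4830 = 0.434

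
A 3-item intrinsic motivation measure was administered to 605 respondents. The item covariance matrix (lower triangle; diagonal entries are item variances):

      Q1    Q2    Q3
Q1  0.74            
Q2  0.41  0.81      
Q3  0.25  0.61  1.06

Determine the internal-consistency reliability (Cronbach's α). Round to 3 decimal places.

sum of item variances = 0.74 + 0.81 + 1.06 = 2.61
Σ_{i<j} σ_ij = 1.27
σ²_total = 2.61 + 2 × 1.27 = 5.15
α = (k/(k−1))·(1 − sum of item variances/σ²_total) = (3/2)·(1 − 2.61/5.15) = 0.740

Cronbach's α = 0.740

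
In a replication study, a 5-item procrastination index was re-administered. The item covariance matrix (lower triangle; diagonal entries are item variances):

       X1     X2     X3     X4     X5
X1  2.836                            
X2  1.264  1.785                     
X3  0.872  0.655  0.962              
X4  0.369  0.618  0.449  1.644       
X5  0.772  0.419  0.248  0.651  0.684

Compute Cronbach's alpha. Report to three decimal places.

α = 0.769

sum of item variances = 2.836 + 1.785 + 0.962 + 1.644 + 0.684 = 7.911
Sum of off-diagonal covariances = 6.317
total variance = 7.911 + 2 × 6.317 = 20.545
α = (k/(k−1))·(1 − sum of item variances/total variance) = (5/4)·(1 − 7.911/20.545) = 0.769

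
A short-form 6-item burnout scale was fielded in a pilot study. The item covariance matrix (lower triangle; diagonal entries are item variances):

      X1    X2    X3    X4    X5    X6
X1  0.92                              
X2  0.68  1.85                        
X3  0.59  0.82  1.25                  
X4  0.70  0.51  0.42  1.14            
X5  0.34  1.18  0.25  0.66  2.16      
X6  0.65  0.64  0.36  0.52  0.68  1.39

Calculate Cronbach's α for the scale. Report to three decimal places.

α = 0.809

Σσᵢ² = 0.92 + 1.85 + 1.25 + 1.14 + 2.16 + 1.39 = 8.71
Sum of the distinct covariances = 9.00
σ²_total = 8.71 + 2 × 9.00 = 26.71
α = (k/(k−1))·(1 − Σσᵢ²/σ²_total) = (6/5)·(1 − 8.71/26.71) = 0.809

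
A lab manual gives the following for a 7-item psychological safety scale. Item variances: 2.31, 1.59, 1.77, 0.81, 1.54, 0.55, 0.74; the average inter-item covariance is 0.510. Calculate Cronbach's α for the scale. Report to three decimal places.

ΣVar(i) = 2.31 + 1.59 + 1.77 + 0.81 + 1.54 + 0.55 + 0.74 = 9.31
Sum of the 21 distinct covariances = 21 × 0.510 = 10.710
σ²_T = ΣVar(i) + 2·Σcov = 9.31 + 2 × 10.710 = 30.730
α = (7/6)·(1 − 9.31/30.730) = 0.813

α = 0.813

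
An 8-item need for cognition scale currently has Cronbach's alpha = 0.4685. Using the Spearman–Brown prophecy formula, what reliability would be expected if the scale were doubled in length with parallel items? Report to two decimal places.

Length factor m = 2
α' = m·α / (1 + (m−1)·α)
   = 2 × 0.4685 / (1 + (2 − 1) × 0.4685)
   = 0.9370 / 1.4685 = 0.64

predicted reliability = 0.64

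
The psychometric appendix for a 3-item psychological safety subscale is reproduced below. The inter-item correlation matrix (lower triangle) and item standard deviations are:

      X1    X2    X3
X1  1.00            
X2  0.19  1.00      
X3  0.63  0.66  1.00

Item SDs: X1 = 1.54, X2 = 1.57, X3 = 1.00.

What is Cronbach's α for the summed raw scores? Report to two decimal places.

Cronbach's α = 0.69

Σσ²ᵢ = 1.54² + 1.57² + 1.00² = 5.8365
Covariances σ_ij = r_ij · s_i · s_j:
  σ(X1,X2) = 0.19 × 1.54 × 1.57 = 0.4594
  σ(X1,X3) = 0.63 × 1.54 × 1.00 = 0.9702
  σ(X2,X3) = 0.66 × 1.57 × 1.00 = 1.0362
σ²_T = Σσ²ᵢ + 2·Σσ_ij = 5.8365 + 2 × 2.4658 = 10.7681
α = (3/2)·(1 − 5.8365/10.7681) = 0.69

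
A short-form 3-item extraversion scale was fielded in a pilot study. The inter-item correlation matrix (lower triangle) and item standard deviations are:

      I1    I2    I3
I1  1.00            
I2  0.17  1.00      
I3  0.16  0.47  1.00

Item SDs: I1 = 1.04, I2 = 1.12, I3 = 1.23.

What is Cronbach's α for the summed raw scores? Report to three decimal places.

Cronbach's α = 0.530

Σσ²ᵢ = 1.04² + 1.12² + 1.23² = 3.8489
Covariances σ_ij = r_ij · s_i · s_j:
  σ(I1,I2) = 0.17 × 1.04 × 1.12 = 0.1980
  σ(I1,I3) = 0.16 × 1.04 × 1.23 = 0.2047
  σ(I2,I3) = 0.47 × 1.12 × 1.23 = 0.6475
σ²_T = Σσ²ᵢ + 2·Σσ_ij = 3.8489 + 2 × 1.0502 = 5.9493
α = (3/2)·(1 − 3.8489/5.9493) = 0.530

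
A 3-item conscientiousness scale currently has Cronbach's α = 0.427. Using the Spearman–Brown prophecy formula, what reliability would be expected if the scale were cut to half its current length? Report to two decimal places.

predicted reliability = 0.27

Length factor m = 1/2
α' = m·α / (1 − (1−m)·α)
   = 1/2 × 0.427 / (1 − (1 − 1/2) × 0.427)
   = 0.2135 / 0.7865 = 0.27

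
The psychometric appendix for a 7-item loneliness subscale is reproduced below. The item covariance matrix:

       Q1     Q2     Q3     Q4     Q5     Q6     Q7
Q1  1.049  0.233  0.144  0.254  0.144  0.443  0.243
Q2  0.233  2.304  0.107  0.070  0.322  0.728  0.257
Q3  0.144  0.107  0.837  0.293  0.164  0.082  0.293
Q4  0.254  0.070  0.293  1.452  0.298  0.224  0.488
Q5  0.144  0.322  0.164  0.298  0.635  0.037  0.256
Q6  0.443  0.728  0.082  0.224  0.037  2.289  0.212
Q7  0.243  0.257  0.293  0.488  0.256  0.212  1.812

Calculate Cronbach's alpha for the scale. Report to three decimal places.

Σσ²ᵢ = 1.049 + 2.304 + 0.837 + 1.452 + 0.635 + 2.289 + 1.812 = 10.378
Sum of off-diagonal covariances = 5.292
σ²_total = 10.378 + 2 × 5.292 = 20.962
α = (k/(k−1))·(1 − Σσ²ᵢ/σ²_total) = (7/6)·(1 − 10.378/20.962) = 0.589

α = 0.589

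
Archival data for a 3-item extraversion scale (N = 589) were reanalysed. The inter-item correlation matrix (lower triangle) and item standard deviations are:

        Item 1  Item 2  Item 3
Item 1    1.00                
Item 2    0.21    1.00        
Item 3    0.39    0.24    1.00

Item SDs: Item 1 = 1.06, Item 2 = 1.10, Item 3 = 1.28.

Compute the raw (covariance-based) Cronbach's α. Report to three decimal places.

Σσ²ᵢ = 1.06² + 1.10² + 1.28² = 3.9720
Covariances σ_ij = r_ij · s_i · s_j:
  σ(Item 1,Item 2) = 0.21 × 1.06 × 1.10 = 0.2449
  σ(Item 1,Item 3) = 0.39 × 1.06 × 1.28 = 0.5292
  σ(Item 2,Item 3) = 0.24 × 1.10 × 1.28 = 0.3379
σ²_T = Σσ²ᵢ + 2·Σσ_ij = 3.9720 + 2 × 1.1120 = 6.1960
α = (3/2)·(1 − 3.9720/6.1960) = 0.538

α = 0.538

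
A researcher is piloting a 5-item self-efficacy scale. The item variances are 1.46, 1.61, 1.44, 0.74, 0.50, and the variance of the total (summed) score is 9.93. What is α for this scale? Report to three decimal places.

α = 0.526

Σσ²ᵢ = 1.46 + 1.61 + 1.44 + 0.74 + 0.50 = 5.75
α = (k/(k−1))·(1 − Σσ²ᵢ/total variance) = (5/4)·(1 − 5.75/9.93) = 0.526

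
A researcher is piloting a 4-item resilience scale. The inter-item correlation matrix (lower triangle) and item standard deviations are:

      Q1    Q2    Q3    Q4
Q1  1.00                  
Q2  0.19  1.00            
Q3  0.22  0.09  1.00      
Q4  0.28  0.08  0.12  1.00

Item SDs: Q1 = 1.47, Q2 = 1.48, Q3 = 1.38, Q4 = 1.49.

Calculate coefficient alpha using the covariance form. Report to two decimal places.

Σσ²ᵢ = 1.47² + 1.48² + 1.38² + 1.49² = 8.4758
Covariances σ_ij = r_ij · s_i · s_j:
  σ(Q1,Q2) = 0.19 × 1.47 × 1.48 = 0.4134
  σ(Q1,Q3) = 0.22 × 1.47 × 1.38 = 0.4463
  σ(Q1,Q4) = 0.28 × 1.47 × 1.49 = 0.6133
  σ(Q2,Q3) = 0.09 × 1.48 × 1.38 = 0.1838
  σ(Q2,Q4) = 0.08 × 1.48 × 1.49 = 0.1764
  σ(Q3,Q4) = 0.12 × 1.38 × 1.49 = 0.2467
σ²_T = Σσ²ᵢ + 2·Σσ_ij = 8.4758 + 2 × 2.0799 = 12.6356
α = (4/3)·(1 − 8.4758/12.6356) = 0.44

coefficient alpha = 0.44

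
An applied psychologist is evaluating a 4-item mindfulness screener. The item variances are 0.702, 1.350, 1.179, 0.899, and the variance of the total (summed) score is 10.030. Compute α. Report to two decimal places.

α = 0.78

Σσᵢ² = 0.702 + 1.350 + 1.179 + 0.899 = 4.130
α = (k/(k−1))·(1 − Σσᵢ²/σ²_T) = (4/3)·(1 − 4.130/10.030) = 0.78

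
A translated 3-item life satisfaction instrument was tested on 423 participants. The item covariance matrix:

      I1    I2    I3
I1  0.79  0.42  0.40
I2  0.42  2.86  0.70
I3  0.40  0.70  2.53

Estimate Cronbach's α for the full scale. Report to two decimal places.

α = 0.49

ΣVar(i) = 0.79 + 2.86 + 2.53 = 6.18
Sum of the distinct covariances = 1.52
σ²_T = 6.18 + 2 × 1.52 = 9.22
α = (k/(k−1))·(1 − ΣVar(i)/σ²_T) = (3/2)·(1 − 6.18/9.22) = 0.49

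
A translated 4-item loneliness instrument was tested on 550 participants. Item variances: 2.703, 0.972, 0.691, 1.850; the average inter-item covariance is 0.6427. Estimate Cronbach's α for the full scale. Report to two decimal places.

Cronbach's α = 0.74

Σσᵢ² = 2.703 + 0.972 + 0.691 + 1.850 = 6.216
Sum of the 6 distinct covariances = 6 × 0.6427 = 3.8562
σ²_total = Σσᵢ² + 2·Σcov = 6.216 + 2 × 3.8562 = 13.9284
α = (4/3)·(1 − 6.216/13.9284) = 0.74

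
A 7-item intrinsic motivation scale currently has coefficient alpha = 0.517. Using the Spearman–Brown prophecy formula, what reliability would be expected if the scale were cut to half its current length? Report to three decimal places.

Length factor m = 1/2
α' = m·α / (1 − (1−m)·α)
   = 1/2 × 0.517 / (1 − (1 − 1/2) × 0.517)
   = 0.2585 / 0.7415 = 0.349

predicted reliability = 0.349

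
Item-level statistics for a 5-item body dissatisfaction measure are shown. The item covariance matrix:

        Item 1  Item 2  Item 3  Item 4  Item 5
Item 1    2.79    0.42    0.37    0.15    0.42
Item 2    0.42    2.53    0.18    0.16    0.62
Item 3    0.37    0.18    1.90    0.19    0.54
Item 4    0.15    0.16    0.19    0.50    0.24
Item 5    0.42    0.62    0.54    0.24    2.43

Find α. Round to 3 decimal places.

sum of item variances = 2.79 + 2.53 + 1.90 + 0.50 + 2.43 = 10.15
Σ_{i<j} σ_ij = 3.29
σ²_total = 10.15 + 2 × 3.29 = 16.73
α = (k/(k−1))·(1 − sum of item variances/σ²_total) = (5/4)·(1 − 10.15/16.73) = 0.492

α = 0.492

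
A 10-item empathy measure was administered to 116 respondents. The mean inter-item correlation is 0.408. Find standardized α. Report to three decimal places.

α = 0.873

Standardized α = k·r̄ / (1 + (k−1)·r̄) = 10 × 0.408 / (1 + 9 × 0.408)
  = 4.0800 / 4.6720 = 0.873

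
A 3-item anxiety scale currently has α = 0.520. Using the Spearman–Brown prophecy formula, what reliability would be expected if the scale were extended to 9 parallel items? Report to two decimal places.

Length factor m = 9/3 = 3.0000
α' = m·α / (1 + (m−1)·α)
   = 9/3 × 0.520 / (1 + (9/3 − 1) × 0.520)
   = 1.5600 / 2.0400 = 0.76

predicted reliability = 0.76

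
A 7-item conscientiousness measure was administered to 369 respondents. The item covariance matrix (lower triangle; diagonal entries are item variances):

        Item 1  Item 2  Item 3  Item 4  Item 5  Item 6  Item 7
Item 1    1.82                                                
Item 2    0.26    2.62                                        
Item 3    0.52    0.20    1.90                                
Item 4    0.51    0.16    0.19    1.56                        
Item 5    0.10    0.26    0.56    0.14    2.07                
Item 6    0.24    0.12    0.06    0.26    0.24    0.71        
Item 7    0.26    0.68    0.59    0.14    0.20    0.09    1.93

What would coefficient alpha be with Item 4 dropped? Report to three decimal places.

Remaining items: Item 1, Item 2, Item 3, Item 5, Item 6, Item 7 (k = 6).
ΣVar(i) = 1.82 + 2.62 + 1.90 + 2.07 + 0.71 + 1.93 = 11.05
σ²_T = 11.05 + 2 × 4.38 = 19.81
α (item deleted) = (6/5)·(1 − 11.05/19.81) = 0.531

coefficient alpha = 0.531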